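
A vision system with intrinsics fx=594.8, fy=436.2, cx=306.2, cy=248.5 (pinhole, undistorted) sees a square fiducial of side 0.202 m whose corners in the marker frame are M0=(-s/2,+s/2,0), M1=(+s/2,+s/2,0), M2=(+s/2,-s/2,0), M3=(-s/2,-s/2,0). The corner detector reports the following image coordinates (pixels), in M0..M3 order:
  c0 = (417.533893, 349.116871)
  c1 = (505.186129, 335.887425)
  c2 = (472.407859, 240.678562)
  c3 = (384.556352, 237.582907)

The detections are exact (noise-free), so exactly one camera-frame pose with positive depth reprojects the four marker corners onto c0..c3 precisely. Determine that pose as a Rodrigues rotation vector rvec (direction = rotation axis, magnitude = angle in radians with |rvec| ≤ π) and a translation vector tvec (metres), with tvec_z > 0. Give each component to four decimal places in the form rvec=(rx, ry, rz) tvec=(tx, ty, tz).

Intrinsics K: fx=594.8, fy=436.2, cx=306.2, cy=248.5
Marker side s = 0.202 m; corners in marker frame (Z=0):
  M0 = (-0.1010, +0.1010, 0)
  M1 = (+0.1010, +0.1010, 0)
  M2 = (+0.1010, -0.1010, 0)
  M3 = (-0.1010, -0.1010, 0)
Detected image corners:
  c0 = (417.533893, 349.116871) px
  c1 = (505.186129, 335.887425) px
  c2 = (472.407859, 240.678562) px
  c3 = (384.556352, 237.582907) px
Planar DLT: solve 8×8 A·h = b for H (H[2,2]=1):
  H  [+776.24277 +39.65833 +447.86632]
  H  [+199.46705 +428.16428 +289.17594]
  H  [+0.76826 -0.27660 +1.00000]
B = K⁻¹H; ‖b₁‖=1.190752, ‖b₂‖=1.190752; λ = 2/(‖b₁‖+‖b₂‖) = 0.839805, sign → tz>0 ⇒ λ=+0.839805
r₁ = λ·B[:,0] = (+0.76385,+0.01647,+0.64519); r₂ = λ·B[:,1] = (+0.17558,+0.95667,-0.23229)
r₃ = r₁×r₂ = (-0.62106,+0.29071,+0.72786); SVD([r₁ r₂ r₃]) → R = UVᵀ:
  R  [+0.76385 +0.17558 -0.62106]
  R  [+0.01647 +0.95667 +0.29071]
  R  [+0.64519 -0.23229 +0.72786]
t = (+0.20002, +0.07831, +0.83981) m
tr R = 2.448373; θ = arccos((tr R − 1)/2) = 0.760942 rad = 43.599°
axis k = ((R−Rᵀ)₃₂, (R−Rᵀ)₁₃, (R−Rᵀ)₂₁) / (2 sinθ) = (-0.379206, -0.918093, -0.115360)
rvec = θ·k = (-0.288554, -0.698616, -0.087782)

rvec=(-0.2886, -0.6986, -0.0878) tvec=(0.2000, 0.0783, 0.8398)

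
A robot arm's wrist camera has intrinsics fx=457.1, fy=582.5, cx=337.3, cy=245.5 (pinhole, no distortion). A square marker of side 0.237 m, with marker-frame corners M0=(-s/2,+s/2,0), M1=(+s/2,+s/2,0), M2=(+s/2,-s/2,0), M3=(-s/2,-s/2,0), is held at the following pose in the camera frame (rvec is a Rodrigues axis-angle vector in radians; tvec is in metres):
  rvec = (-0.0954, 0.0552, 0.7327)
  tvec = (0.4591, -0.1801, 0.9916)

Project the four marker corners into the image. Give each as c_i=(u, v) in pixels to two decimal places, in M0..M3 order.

c0=(471.53, 145.07) c1=(556.84, 237.31) c2=(626.63, 134.32) c3=(541.30, 45.57)

Intrinsics K: fx=457.1, fy=582.5, cx=337.3, cy=245.5
Marker side s = 0.237 m; corners in marker frame (Z=0):
  M0 = (-0.1185, +0.1185, 0)
  M1 = (+0.1185, +0.1185, 0)
  M2 = (+0.1185, -0.1185, 0)
  M3 = (-0.1185, -0.1185, 0)
rvec = (-0.0954, 0.0552, 0.7327), |rvec| = θ = 0.74094 rad = 42.453°
Rodrigues: sinθ=0.67498, 1−cosθ=0.26217; R = I + sinθ·[k]× + (1−cosθ)·[k]×²:
    [+0.74218 -0.66999 +0.01691]
    [+0.66496 +0.73929 +0.10622]
    [-0.08367 -0.06759 +0.99420]
t = (0.4591, -0.1801, 0.9916) m
M0: Pc = R·M0+t = (+0.29176, -0.17129, +0.99350); u = 457.1·(+0.29176)/0.99350 + 337.3 = 471.5346, v = 582.5·(-0.17129)/0.99350 + 245.5 = 145.0699
M1: Pc = R·M1+t = (+0.46765, -0.01370, +0.97368); u = 457.1·(+0.46765)/0.97368 + 337.3 = 556.8441, v = 582.5·(-0.01370)/0.97368 + 245.5 = 237.3059
M2: Pc = R·M2+t = (+0.62644, -0.18891, +0.98970); u = 457.1·(+0.62644)/0.98970 + 337.3 = 626.6280, v = 582.5·(-0.18891)/0.98970 + 245.5 = 134.3155
M3: Pc = R·M3+t = (+0.45055, -0.34650, +1.00952); u = 457.1·(+0.45055)/1.00952 + 337.3 = 541.3015, v = 582.5·(-0.34650)/1.00952 + 245.5 = 45.5661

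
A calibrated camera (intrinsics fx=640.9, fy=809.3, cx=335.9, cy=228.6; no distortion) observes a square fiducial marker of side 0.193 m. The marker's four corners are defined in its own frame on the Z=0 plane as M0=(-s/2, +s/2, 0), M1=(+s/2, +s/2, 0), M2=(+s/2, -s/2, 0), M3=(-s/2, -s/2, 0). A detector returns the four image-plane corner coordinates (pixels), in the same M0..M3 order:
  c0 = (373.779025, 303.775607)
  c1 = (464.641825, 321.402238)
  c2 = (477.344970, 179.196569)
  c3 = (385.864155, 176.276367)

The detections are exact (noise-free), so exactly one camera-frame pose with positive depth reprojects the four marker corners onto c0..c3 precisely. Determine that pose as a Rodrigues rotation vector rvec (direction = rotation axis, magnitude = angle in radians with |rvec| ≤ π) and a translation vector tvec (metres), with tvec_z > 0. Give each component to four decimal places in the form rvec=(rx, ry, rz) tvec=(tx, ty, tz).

rvec=(-0.0887, 0.7017, 0.1005) tvec=(0.1566, 0.0228, 1.1528)

Intrinsics K: fx=640.9, fy=809.3, cx=335.9, cy=228.6
Marker side s = 0.193 m; corners in marker frame (Z=0):
  M0 = (-0.0965, +0.0965, 0)
  M1 = (+0.0965, +0.0965, 0)
  M2 = (+0.0965, -0.0965, 0)
  M3 = (-0.0965, -0.0965, 0)
Detected image corners:
  c0 = (373.779025, 303.775607) px
  c1 = (464.641825, 321.402238) px
  c2 = (477.344970, 179.196569) px
  c3 = (385.864155, 176.276367) px
Planar DLT: solve 8×8 A·h = b for H (H[2,2]=1):
  H  [+233.35770 -81.68621 +422.96030]
  H  [-84.68137 +686.53466 +244.61566]
  H  [-0.56191 -0.04127 +1.00000]
B = K⁻¹H; ‖b₁‖=0.867432, ‖b₂‖=0.867432; λ = 2/(‖b₁‖+‖b₂‖) = 1.152828, sign → tz>0 ⇒ λ=+1.152828
r₁ = λ·B[:,0] = (+0.75927,+0.06235,-0.64779); r₂ = λ·B[:,1] = (-0.12200,+0.99139,-0.04757)
r₃ = r₁×r₂ = (+0.63924,+0.11515,+0.76033); SVD([r₁ r₂ r₃]) → R = UVᵀ:
  R  [+0.75927 -0.12200 +0.63924]
  R  [+0.06235 +0.99139 +0.11515]
  R  [-0.64779 -0.04757 +0.76033]
t = (+0.15660, +0.02281, +1.15283) m
tr R = 2.510989; θ = arccos((tr R − 1)/2) = 0.714388 rad = 40.931°
axis k = ((R−Rᵀ)₃₂, (R−Rᵀ)₁₃, (R−Rᵀ)₂₁) / (2 sinθ) = (-0.124187, +0.982234, +0.140694)
rvec = θ·k = (-0.088717, +0.701696, +0.100510)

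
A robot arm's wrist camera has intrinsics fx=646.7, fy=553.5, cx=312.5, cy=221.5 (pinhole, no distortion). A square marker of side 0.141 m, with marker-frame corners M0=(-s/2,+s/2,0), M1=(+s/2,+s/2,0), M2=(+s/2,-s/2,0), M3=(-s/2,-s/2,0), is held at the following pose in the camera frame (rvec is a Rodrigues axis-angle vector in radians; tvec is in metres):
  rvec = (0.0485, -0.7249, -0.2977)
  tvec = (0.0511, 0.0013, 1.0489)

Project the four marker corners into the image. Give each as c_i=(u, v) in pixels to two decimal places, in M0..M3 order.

Intrinsics K: fx=646.7, fy=553.5, cx=312.5, cy=221.5
Marker side s = 0.141 m; corners in marker frame (Z=0):
  M0 = (-0.0705, +0.0705, 0)
  M1 = (+0.0705, +0.0705, 0)
  M2 = (+0.0705, -0.0705, 0)
  M3 = (-0.0705, -0.0705, 0)
rvec = (0.0485, -0.7249, -0.2977), |rvec| = θ = 0.78515 rad = 44.986°
Rodrigues: sinθ=0.70693, 1−cosθ=0.29272; R = I + sinθ·[k]× + (1−cosθ)·[k]×²:
    [+0.70840 +0.25135 -0.65954]
    [-0.28474 +0.95680 +0.05880]
    [+0.64583 +0.14614 +0.74937]
t = (0.0511, 0.0013, 1.0489) m
M0: Pc = R·M0+t = (+0.01888, +0.08883, +1.01367); u = 646.7·(+0.01888)/1.01367 + 312.5 = 324.5436, v = 553.5·(+0.08883)/1.01367 + 221.5 = 270.0034
M1: Pc = R·M1+t = (+0.11876, +0.04868, +1.10473); u = 646.7·(+0.11876)/1.10473 + 312.5 = 382.0223, v = 553.5·(+0.04868)/1.10473 + 221.5 = 245.8902
M2: Pc = R·M2+t = (+0.08332, -0.08623, +1.08413); u = 646.7·(+0.08332)/1.08413 + 312.5 = 362.2030, v = 553.5·(-0.08623)/1.08413 + 221.5 = 177.4762
M3: Pc = R·M3+t = (-0.01656, -0.04608, +0.99307); u = 646.7·(-0.01656)/0.99307 + 312.5 = 301.7144, v = 553.5·(-0.04608)/0.99307 + 221.5 = 195.8164

c0=(324.54, 270.00) c1=(382.02, 245.89) c2=(362.20, 177.48) c3=(301.71, 195.82)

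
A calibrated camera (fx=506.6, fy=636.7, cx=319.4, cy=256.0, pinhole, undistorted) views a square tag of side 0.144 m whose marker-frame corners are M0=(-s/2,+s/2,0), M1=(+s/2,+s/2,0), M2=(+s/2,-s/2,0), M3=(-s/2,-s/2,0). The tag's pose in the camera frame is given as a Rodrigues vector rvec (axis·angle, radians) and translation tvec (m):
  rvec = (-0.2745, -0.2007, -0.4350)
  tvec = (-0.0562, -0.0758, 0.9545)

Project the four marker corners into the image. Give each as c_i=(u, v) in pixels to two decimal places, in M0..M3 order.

c0=(270.74, 266.19) c1=(340.28, 228.78) c2=(307.13, 148.82) c3=(238.63, 181.99)

Intrinsics K: fx=506.6, fy=636.7, cx=319.4, cy=256.0
Marker side s = 0.144 m; corners in marker frame (Z=0):
  M0 = (-0.0720, +0.0720, 0)
  M1 = (+0.0720, +0.0720, 0)
  M2 = (+0.0720, -0.0720, 0)
  M3 = (-0.0720, -0.0720, 0)
rvec = (-0.2745, -0.2007, -0.4350), |rvec| = θ = 0.55214 rad = 31.635°
Rodrigues: sinθ=0.52451, 1−cosθ=0.14859; R = I + sinθ·[k]× + (1−cosθ)·[k]×²:
    [+0.88813 +0.44009 -0.13245]
    [-0.38638 +0.87104 +0.30332]
    [+0.24886 -0.21821 +0.94364]
t = (-0.0562, -0.0758, 0.9545) m
M0: Pc = R·M0+t = (-0.08846, +0.01473, +0.92087); u = 506.6·(-0.08846)/0.92087 + 319.4 = 270.7357, v = 636.7·(+0.01473)/0.92087 + 256.0 = 266.1873
M1: Pc = R·M1+t = (+0.03943, -0.04090, +0.95671); u = 506.6·(+0.03943)/0.95671 + 319.4 = 340.2801, v = 636.7·(-0.04090)/0.95671 + 256.0 = 228.7776
M2: Pc = R·M2+t = (-0.02394, -0.16633, +0.98813); u = 506.6·(-0.02394)/0.98813 + 319.4 = 307.1260, v = 636.7·(-0.16633)/0.98813 + 256.0 = 148.8228
M3: Pc = R·M3+t = (-0.15183, -0.11070, +0.95229); u = 506.6·(-0.15183)/0.95229 + 319.4 = 238.6287, v = 636.7·(-0.11070)/0.95229 + 256.0 = 181.9893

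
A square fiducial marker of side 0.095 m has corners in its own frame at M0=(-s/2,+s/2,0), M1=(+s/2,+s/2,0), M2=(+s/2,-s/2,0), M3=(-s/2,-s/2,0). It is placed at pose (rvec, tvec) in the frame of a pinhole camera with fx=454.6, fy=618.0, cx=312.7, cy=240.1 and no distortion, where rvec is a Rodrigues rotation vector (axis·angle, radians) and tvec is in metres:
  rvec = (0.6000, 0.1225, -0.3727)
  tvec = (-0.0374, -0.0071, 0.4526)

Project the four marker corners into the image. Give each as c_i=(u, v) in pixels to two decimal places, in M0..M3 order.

c0=(253.56, 295.31) c1=(336.53, 259.27) c2=(300.38, 154.45) c3=(209.63, 199.60)

Intrinsics K: fx=454.6, fy=618.0, cx=312.7, cy=240.1
Marker side s = 0.095 m; corners in marker frame (Z=0):
  M0 = (-0.0475, +0.0475, 0)
  M1 = (+0.0475, +0.0475, 0)
  M2 = (+0.0475, -0.0475, 0)
  M3 = (-0.0475, -0.0475, 0)
rvec = (0.6000, 0.1225, -0.3727), |rvec| = θ = 0.71688 rad = 41.074°
Rodrigues: sinθ=0.65703, 1−cosθ=0.24614; R = I + sinθ·[k]× + (1−cosθ)·[k]×²:
    [+0.92628 +0.37679 +0.00517]
    [-0.30638 +0.76105 -0.57178]
    [-0.21938 +0.52805 +0.82039]
t = (-0.0374, -0.0071, 0.4526) m
M0: Pc = R·M0+t = (-0.06350, +0.04360, +0.48810); u = 454.6·(-0.06350)/0.48810 + 312.7 = 253.5577, v = 618.0·(+0.04360)/0.48810 + 240.1 = 295.3071
M1: Pc = R·M1+t = (+0.02450, +0.01450, +0.46726); u = 454.6·(+0.02450)/0.46726 + 312.7 = 336.5323, v = 618.0·(+0.01450)/0.46726 + 240.1 = 259.2731
M2: Pc = R·M2+t = (-0.01130, -0.05780, +0.41710); u = 454.6·(-0.01130)/0.41710 + 312.7 = 300.3850, v = 618.0·(-0.05780)/0.41710 + 240.1 = 154.4550
M3: Pc = R·M3+t = (-0.09930, -0.02870, +0.43794); u = 454.6·(-0.09930)/0.43794 + 312.7 = 209.6261, v = 618.0·(-0.02870)/0.43794 + 240.1 = 199.6046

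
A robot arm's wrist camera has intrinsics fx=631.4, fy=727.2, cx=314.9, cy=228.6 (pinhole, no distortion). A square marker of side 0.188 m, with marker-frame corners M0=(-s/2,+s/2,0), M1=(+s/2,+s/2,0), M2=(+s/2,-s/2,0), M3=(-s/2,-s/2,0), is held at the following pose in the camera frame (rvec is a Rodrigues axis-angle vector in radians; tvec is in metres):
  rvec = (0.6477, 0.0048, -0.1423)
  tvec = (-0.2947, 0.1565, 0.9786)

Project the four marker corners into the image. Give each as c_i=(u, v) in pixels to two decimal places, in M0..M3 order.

Intrinsics K: fx=631.4, fy=727.2, cx=314.9, cy=228.6
Marker side s = 0.188 m; corners in marker frame (Z=0):
  M0 = (-0.0940, +0.0940, 0)
  M1 = (+0.0940, +0.0940, 0)
  M2 = (+0.0940, -0.0940, 0)
  M3 = (-0.0940, -0.0940, 0)
rvec = (0.6477, 0.0048, -0.1423), |rvec| = θ = 0.66316 rad = 37.997°
Rodrigues: sinθ=0.61561, 1−cosθ=0.21195; R = I + sinθ·[k]× + (1−cosθ)·[k]×²:
    [+0.99023 +0.13360 -0.03996]
    [-0.13060 +0.78806 -0.60159]
    [-0.04888 +0.60093 +0.79781]
t = (-0.2947, 0.1565, 0.9786) m
M0: Pc = R·M0+t = (-0.37522, +0.24285, +1.03968); u = 631.4·(-0.37522)/1.03968 + 314.9 = 87.0262, v = 727.2·(+0.24285)/1.03968 + 228.6 = 398.4628
M1: Pc = R·M1+t = (-0.18906, +0.21830, +1.03049); u = 631.4·(-0.18906)/1.03049 + 314.9 = 199.0596, v = 727.2·(+0.21830)/1.03049 + 228.6 = 382.6512
M2: Pc = R·M2+t = (-0.21418, +0.07015, +0.91752); u = 631.4·(-0.21418)/0.91752 + 314.9 = 167.5123, v = 727.2·(+0.07015)/0.91752 + 228.6 = 284.1960
M3: Pc = R·M3+t = (-0.40034, +0.09470, +0.92671); u = 631.4·(-0.40034)/0.92671 + 314.9 = 42.1337, v = 727.2·(+0.09470)/0.92671 + 228.6 = 302.9114

c0=(87.03, 398.46) c1=(199.06, 382.65) c2=(167.51, 284.20) c3=(42.13, 302.91)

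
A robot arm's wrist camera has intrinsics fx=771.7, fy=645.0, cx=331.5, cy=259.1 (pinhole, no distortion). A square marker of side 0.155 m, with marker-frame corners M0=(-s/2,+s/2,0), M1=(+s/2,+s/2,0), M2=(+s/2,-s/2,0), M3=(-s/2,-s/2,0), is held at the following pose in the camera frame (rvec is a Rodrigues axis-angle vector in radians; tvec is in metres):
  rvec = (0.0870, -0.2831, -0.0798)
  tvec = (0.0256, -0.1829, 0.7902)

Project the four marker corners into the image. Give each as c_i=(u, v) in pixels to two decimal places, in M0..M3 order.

Intrinsics K: fx=771.7, fy=645.0, cx=331.5, cy=259.1
Marker side s = 0.155 m; corners in marker frame (Z=0):
  M0 = (-0.0775, +0.0775, 0)
  M1 = (+0.0775, +0.0775, 0)
  M2 = (+0.0775, -0.0775, 0)
  M3 = (-0.0775, -0.0775, 0)
rvec = (0.0870, -0.2831, -0.0798), |rvec| = θ = 0.30673 rad = 17.574°
Rodrigues: sinθ=0.30194, 1−cosθ=0.04667; R = I + sinθ·[k]× + (1−cosθ)·[k]×²:
    [+0.95708 +0.06634 -0.28213]
    [-0.09077 +0.99309 -0.07443]
    [+0.27524 +0.09685 +0.95649]
t = (0.0256, -0.1829, 0.7902) m
M0: Pc = R·M0+t = (-0.04343, -0.09890, +0.77637); u = 771.7·(-0.04343)/0.77637 + 331.5 = 288.3288, v = 645.0·(-0.09890)/0.77637 + 259.1 = 176.9347
M1: Pc = R·M1+t = (+0.10491, -0.11297, +0.81904); u = 771.7·(+0.10491)/0.81904 + 331.5 = 430.3512, v = 645.0·(-0.11297)/0.81904 + 259.1 = 170.1343
M2: Pc = R·M2+t = (+0.09463, -0.26690, +0.80403); u = 771.7·(+0.09463)/0.80403 + 331.5 = 422.3281, v = 645.0·(-0.26690)/0.80403 + 259.1 = 44.9899
M3: Pc = R·M3+t = (-0.05371, -0.25283, +0.76136); u = 771.7·(-0.05371)/0.76136 + 331.5 = 277.0559, v = 645.0·(-0.25283)/0.76136 + 259.1 = 44.9120

c0=(288.33, 176.93) c1=(430.35, 170.13) c2=(422.33, 44.99) c3=(277.06, 44.91)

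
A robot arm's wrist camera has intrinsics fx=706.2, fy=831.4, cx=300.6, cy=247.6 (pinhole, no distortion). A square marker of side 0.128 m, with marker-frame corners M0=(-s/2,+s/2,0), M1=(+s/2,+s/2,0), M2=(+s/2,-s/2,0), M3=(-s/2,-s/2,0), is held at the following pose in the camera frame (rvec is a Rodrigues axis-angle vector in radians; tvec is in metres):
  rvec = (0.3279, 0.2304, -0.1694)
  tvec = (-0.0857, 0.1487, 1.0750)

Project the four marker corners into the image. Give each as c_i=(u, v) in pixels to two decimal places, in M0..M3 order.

Intrinsics K: fx=706.2, fy=831.4, cx=300.6, cy=247.6
Marker side s = 0.128 m; corners in marker frame (Z=0):
  M0 = (-0.0640, +0.0640, 0)
  M1 = (+0.0640, +0.0640, 0)
  M2 = (+0.0640, -0.0640, 0)
  M3 = (-0.0640, -0.0640, 0)
rvec = (0.3279, 0.2304, -0.1694), |rvec| = θ = 0.43508 rad = 24.929°
Rodrigues: sinθ=0.42149, 1−cosθ=0.09317; R = I + sinθ·[k]× + (1−cosθ)·[k]×²:
    [+0.95975 +0.20129 +0.19586]
    [-0.12692 +0.93296 -0.33686]
    [-0.25054 +0.29844 +0.92096]
t = (-0.0857, 0.1487, 1.0750) m
M0: Pc = R·M0+t = (-0.13424, +0.21653, +1.11013); u = 706.2·(-0.13424)/1.11013 + 300.6 = 215.2037, v = 831.4·(+0.21653)/1.11013 + 247.6 = 409.7652
M1: Pc = R·M1+t = (-0.01139, +0.20029, +1.07807); u = 706.2·(-0.01139)/1.07807 + 300.6 = 293.1365, v = 831.4·(+0.20029)/1.07807 + 247.6 = 402.0600
M2: Pc = R·M2+t = (-0.03716, +0.08087, +1.03987); u = 706.2·(-0.03716)/1.03987 + 300.6 = 275.3648, v = 831.4·(+0.08087)/1.03987 + 247.6 = 312.2557
M3: Pc = R·M3+t = (-0.16001, +0.09711, +1.07193); u = 706.2·(-0.16001)/1.07193 + 300.6 = 195.1863, v = 831.4·(+0.09711)/1.07193 + 247.6 = 322.9221

c0=(215.20, 409.77) c1=(293.14, 402.06) c2=(275.36, 312.26) c3=(195.19, 322.92)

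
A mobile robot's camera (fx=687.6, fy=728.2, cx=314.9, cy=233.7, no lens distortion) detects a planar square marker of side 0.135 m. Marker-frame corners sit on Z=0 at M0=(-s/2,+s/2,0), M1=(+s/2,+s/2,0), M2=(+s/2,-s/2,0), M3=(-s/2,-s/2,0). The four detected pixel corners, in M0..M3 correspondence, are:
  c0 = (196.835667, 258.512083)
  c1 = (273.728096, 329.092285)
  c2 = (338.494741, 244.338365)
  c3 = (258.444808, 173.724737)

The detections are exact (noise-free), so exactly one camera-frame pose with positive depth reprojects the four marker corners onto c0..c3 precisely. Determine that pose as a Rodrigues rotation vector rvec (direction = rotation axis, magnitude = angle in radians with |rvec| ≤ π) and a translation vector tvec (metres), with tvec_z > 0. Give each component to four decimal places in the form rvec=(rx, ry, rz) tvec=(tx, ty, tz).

rvec=(0.1097, 0.1816, 0.6828) tvec=(-0.0631, 0.0218, 0.8895)

Intrinsics K: fx=687.6, fy=728.2, cx=314.9, cy=233.7
Marker side s = 0.135 m; corners in marker frame (Z=0):
  M0 = (-0.0675, +0.0675, 0)
  M1 = (+0.0675, +0.0675, 0)
  M2 = (+0.0675, -0.0675, 0)
  M3 = (-0.0675, -0.0675, 0)
Detected image corners:
  c0 = (196.835667, 258.512083) px
  c1 = (273.728096, 329.092285) px
  c2 = (338.494741, 244.338365) px
  c3 = (258.444808, 173.724737) px
Planar DLT: solve 8×8 A·h = b for H (H[2,2]=1):
  H  [+541.93959 -419.95263 +266.10347]
  H  [+486.02204 +673.14192 +251.58148]
  H  [-0.14683 +0.17982 +1.00000]
B = K⁻¹H; ‖b₁‖=1.124218, ‖b₂‖=1.124218; λ = 2/(‖b₁‖+‖b₂‖) = 0.889507, sign → tz>0 ⇒ λ=+0.889507
r₁ = λ·B[:,0] = (+0.76089,+0.63560,-0.13061); r₂ = λ·B[:,1] = (-0.61652,+0.77092,+0.15995)
r₃ = r₁×r₂ = (+0.20236,-0.04118,+0.97845); SVD([r₁ r₂ r₃]) → R = UVᵀ:
  R  [+0.76089 -0.61652 +0.20236]
  R  [+0.63560 +0.77092 -0.04118]
  R  [-0.13061 +0.15995 +0.97845]
t = (-0.06313, +0.02184, +0.88951) m
tr R = 2.510256; θ = arccos((tr R − 1)/2) = 0.714947 rad = 40.963°
axis k = ((R−Rᵀ)₃₂, (R−Rᵀ)₁₃, (R−Rᵀ)₂₁) / (2 sinθ) = (+0.153403, +0.253948, +0.954975)
rvec = θ·k = (+0.109675, +0.181559, +0.682757)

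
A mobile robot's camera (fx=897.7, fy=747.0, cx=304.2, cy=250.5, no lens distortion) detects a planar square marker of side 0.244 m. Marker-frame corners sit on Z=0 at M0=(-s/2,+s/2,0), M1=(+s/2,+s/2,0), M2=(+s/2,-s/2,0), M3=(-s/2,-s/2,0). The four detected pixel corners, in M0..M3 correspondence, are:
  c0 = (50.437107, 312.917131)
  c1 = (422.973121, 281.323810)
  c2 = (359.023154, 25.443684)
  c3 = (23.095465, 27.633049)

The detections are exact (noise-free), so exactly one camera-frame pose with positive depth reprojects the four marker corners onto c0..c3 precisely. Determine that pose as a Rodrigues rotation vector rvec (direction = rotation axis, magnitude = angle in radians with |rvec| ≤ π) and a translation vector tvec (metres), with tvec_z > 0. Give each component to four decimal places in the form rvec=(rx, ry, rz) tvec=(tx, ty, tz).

Intrinsics K: fx=897.7, fy=747.0, cx=304.2, cy=250.5
Marker side s = 0.244 m; corners in marker frame (Z=0):
  M0 = (-0.1220, +0.1220, 0)
  M1 = (+0.1220, +0.1220, 0)
  M2 = (+0.1220, -0.1220, 0)
  M3 = (-0.1220, -0.1220, 0)
Detected image corners:
  c0 = (50.437107, 312.917131) px
  c1 = (422.973121, 281.323810) px
  c2 = (359.023154, 25.443684) px
  c3 = (23.095465, 27.633049) px
Planar DLT: solve 8×8 A·h = b for H (H[2,2]=1):
  H  [+1536.28912 +88.83339 +221.53374]
  H  [+1.53380 +1028.67943 +153.52645]
  H  [+0.41558 -0.47710 +1.00000]
B = K⁻¹H; ‖b₁‖=1.630381, ‖b₂‖=1.630381; λ = 2/(‖b₁‖+‖b₂‖) = 0.613354, sign → tz>0 ⇒ λ=+0.613354
r₁ = λ·B[:,0] = (+0.96329,-0.08422,+0.25490); r₂ = λ·B[:,1] = (+0.15986,+0.94277,-0.29263)
r₃ = r₁×r₂ = (-0.21567,+0.32264,+0.92163); SVD([r₁ r₂ r₃]) → R = UVᵀ:
  R  [+0.96329 +0.15986 -0.21567]
  R  [-0.08422 +0.94277 +0.32264]
  R  [+0.25490 -0.29263 +0.92163]
t = (-0.05648, -0.07962, +0.61335) m
tr R = 2.827688; θ = arccos((tr R − 1)/2) = 0.418145 rad = 23.958°
axis k = ((R−Rᵀ)₃₂, (R−Rᵀ)₁₃, (R−Rᵀ)₂₁) / (2 sinθ) = (-0.757595, -0.579419, -0.300538)
rvec = θ·k = (-0.316785, -0.242281, -0.125669)

rvec=(-0.3168, -0.2423, -0.1257) tvec=(-0.0565, -0.0796, 0.6134)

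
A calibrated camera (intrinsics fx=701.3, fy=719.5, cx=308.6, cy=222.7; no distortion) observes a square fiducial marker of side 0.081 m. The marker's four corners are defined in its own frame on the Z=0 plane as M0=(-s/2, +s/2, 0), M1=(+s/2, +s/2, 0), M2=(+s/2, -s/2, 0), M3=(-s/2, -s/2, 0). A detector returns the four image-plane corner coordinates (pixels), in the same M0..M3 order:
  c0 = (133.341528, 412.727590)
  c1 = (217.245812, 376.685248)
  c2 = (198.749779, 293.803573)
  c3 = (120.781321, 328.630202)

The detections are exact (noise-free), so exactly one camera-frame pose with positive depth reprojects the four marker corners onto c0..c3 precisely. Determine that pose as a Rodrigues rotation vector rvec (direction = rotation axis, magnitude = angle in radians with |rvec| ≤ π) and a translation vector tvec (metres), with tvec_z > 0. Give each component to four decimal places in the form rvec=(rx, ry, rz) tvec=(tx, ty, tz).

rvec=(-0.5426, 0.2318, -0.3680) tvec=(-0.1257, 0.1115, 0.6223)

Intrinsics K: fx=701.3, fy=719.5, cx=308.6, cy=222.7
Marker side s = 0.081 m; corners in marker frame (Z=0):
  M0 = (-0.0405, +0.0405, 0)
  M1 = (+0.0405, +0.0405, 0)
  M2 = (+0.0405, -0.0405, 0)
  M3 = (-0.0405, -0.0405, 0)
Detected image corners:
  c0 = (133.341528, 412.727590) px
  c1 = (217.245812, 376.685248) px
  c2 = (198.749779, 293.803573) px
  c3 = (120.781321, 328.630202) px
Planar DLT: solve 8×8 A·h = b for H (H[2,2]=1):
  H  [+966.24293 +45.81741 +166.94637]
  H  [-503.94770 +724.01838 +351.62792]
  H  [-0.18911 -0.86914 +1.00000]
B = K⁻¹H; ‖b₁‖=1.606956, ‖b₂‖=1.606956; λ = 2/(‖b₁‖+‖b₂‖) = 0.622295, sign → tz>0 ⇒ λ=+0.622295
r₁ = λ·B[:,0] = (+0.90918,-0.39944,-0.11768); r₂ = λ·B[:,1] = (+0.27866,+0.79361,-0.54086)
r₃ = r₁×r₂ = (+0.30944,+0.45895,+0.83284); SVD([r₁ r₂ r₃]) → R = UVᵀ:
  R  [+0.90918 +0.27866 +0.30944]
  R  [-0.39944 +0.79361 +0.45895]
  R  [-0.11768 -0.54086 +0.83284]
t = (-0.12570, +0.11151, +0.62229) m
tr R = 2.535623; θ = arccos((tr R − 1)/2) = 0.695378 rad = 39.842°
axis k = ((R−Rᵀ)₃₂, (R−Rᵀ)₁₃, (R−Rᵀ)₂₁) / (2 sinθ) = (-0.780277, +0.333335, -0.529203)
rvec = θ·k = (-0.542587, +0.231794, -0.367996)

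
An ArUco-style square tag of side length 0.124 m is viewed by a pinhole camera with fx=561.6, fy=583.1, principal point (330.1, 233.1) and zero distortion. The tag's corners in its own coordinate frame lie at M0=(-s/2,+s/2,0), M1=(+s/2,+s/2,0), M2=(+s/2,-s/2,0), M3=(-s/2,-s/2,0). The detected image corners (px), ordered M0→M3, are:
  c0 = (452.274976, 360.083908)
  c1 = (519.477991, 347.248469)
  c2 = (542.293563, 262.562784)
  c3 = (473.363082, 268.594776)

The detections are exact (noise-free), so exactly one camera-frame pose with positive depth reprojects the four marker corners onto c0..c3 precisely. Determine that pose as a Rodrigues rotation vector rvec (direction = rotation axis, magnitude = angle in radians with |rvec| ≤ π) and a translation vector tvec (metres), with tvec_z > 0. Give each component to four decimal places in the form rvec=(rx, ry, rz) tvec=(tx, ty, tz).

Intrinsics K: fx=561.6, fy=583.1, cx=330.1, cy=233.1
Marker side s = 0.124 m; corners in marker frame (Z=0):
  M0 = (-0.0620, +0.0620, 0)
  M1 = (+0.0620, +0.0620, 0)
  M2 = (+0.0620, -0.0620, 0)
  M3 = (-0.0620, -0.0620, 0)
Detected image corners:
  c0 = (452.274976, 360.083908) px
  c1 = (519.477991, 347.248469) px
  c2 = (542.293563, 262.562784) px
  c3 = (473.363082, 268.594776) px
Planar DLT: solve 8×8 A·h = b for H (H[2,2]=1):
  H  [+880.56687 +31.38549 +497.97576]
  H  [+129.98858 +839.30459 +310.57422]
  H  [+0.66785 +0.42005 +1.00000]
B = K⁻¹H; ‖b₁‖=1.352609, ‖b₂‖=1.352609; λ = 2/(‖b₁‖+‖b₂‖) = 0.739312, sign → tz>0 ⇒ λ=+0.739312
r₁ = λ·B[:,0] = (+0.86899,-0.03257,+0.49375); r₂ = λ·B[:,1] = (-0.14122,+0.94001,+0.31055)
r₃ = r₁×r₂ = (-0.47424,-0.33959,+0.81226); SVD([r₁ r₂ r₃]) → R = UVᵀ:
  R  [+0.86899 -0.14122 -0.47424]
  R  [-0.03257 +0.94001 -0.33959]
  R  [+0.49375 +0.31055 +0.81226]
t = (+0.22100, +0.09823, +0.73931) m
tr R = 2.621264; θ = arccos((tr R − 1)/2) = 0.625566 rad = 35.842°
axis k = ((R−Rᵀ)₃₂, (R−Rᵀ)₁₃, (R−Rᵀ)₂₁) / (2 sinθ) = (+0.555152, -0.826558, +0.092776)
rvec = θ·k = (+0.347284, -0.517067, +0.058038)

rvec=(0.3473, -0.5171, 0.0580) tvec=(0.2210, 0.0982, 0.7393)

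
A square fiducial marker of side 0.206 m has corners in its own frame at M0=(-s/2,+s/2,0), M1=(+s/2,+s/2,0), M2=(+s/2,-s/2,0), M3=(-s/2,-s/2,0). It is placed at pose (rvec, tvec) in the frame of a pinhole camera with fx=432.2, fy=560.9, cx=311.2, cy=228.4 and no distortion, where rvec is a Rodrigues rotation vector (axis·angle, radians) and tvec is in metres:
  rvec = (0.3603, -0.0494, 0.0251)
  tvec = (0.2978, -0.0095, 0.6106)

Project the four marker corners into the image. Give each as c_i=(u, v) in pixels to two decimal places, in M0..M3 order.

Intrinsics K: fx=432.2, fy=560.9, cx=311.2, cy=228.4
Marker side s = 0.206 m; corners in marker frame (Z=0):
  M0 = (-0.1030, +0.1030, 0)
  M1 = (+0.1030, +0.1030, 0)
  M2 = (+0.1030, -0.1030, 0)
  M3 = (-0.1030, -0.1030, 0)
rvec = (0.3603, -0.0494, 0.0251), |rvec| = θ = 0.36454 rad = 20.886°
Rodrigues: sinθ=0.35652, 1−cosθ=0.06571; R = I + sinθ·[k]× + (1−cosθ)·[k]×²:
    [+0.99848 -0.03335 -0.04384]
    [+0.01575 +0.93550 -0.35299]
    [+0.05279 +0.35176 +0.93460]
t = (0.2978, -0.0095, 0.6106) m
M0: Pc = R·M0+t = (+0.19152, +0.08523, +0.64139); u = 432.2·(+0.19152)/0.64139 + 311.2 = 440.2556, v = 560.9·(+0.08523)/0.64139 + 228.4 = 302.9374
M1: Pc = R·M1+t = (+0.39721, +0.08848, +0.65227); u = 432.2·(+0.39721)/0.65227 + 311.2 = 574.3948, v = 560.9·(+0.08848)/0.65227 + 228.4 = 304.4842
M2: Pc = R·M2+t = (+0.40408, -0.10423, +0.57981); u = 432.2·(+0.40408)/0.57981 + 311.2 = 612.4092, v = 560.9·(-0.10423)/0.57981 + 228.4 = 127.5645
M3: Pc = R·M3+t = (+0.19839, -0.10748, +0.56893); u = 432.2·(+0.19839)/0.56893 + 311.2 = 461.9118, v = 560.9·(-0.10748)/0.56893 + 228.4 = 122.4393

c0=(440.26, 302.94) c1=(574.39, 304.48) c2=(612.41, 127.56) c3=(461.91, 122.44)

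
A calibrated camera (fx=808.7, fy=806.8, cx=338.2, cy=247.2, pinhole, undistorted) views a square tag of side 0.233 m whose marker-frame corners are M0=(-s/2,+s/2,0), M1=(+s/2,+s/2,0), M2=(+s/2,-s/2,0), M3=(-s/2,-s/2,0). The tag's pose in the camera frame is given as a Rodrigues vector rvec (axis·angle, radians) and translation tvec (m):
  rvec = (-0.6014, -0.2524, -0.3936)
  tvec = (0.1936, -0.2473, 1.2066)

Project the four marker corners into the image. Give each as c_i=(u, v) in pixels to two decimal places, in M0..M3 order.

Intrinsics K: fx=808.7, fy=806.8, cx=338.2, cy=247.2
Marker side s = 0.233 m; corners in marker frame (Z=0):
  M0 = (-0.1165, +0.1165, 0)
  M1 = (+0.1165, +0.1165, 0)
  M2 = (+0.1165, -0.1165, 0)
  M3 = (-0.1165, -0.1165, 0)
rvec = (-0.6014, -0.2524, -0.3936), |rvec| = θ = 0.76178 rad = 43.647°
Rodrigues: sinθ=0.69021, 1−cosθ=0.27639; R = I + sinθ·[k]× + (1−cosθ)·[k]×²:
    [+0.89587 +0.42892 -0.11595]
    [-0.28432 +0.75395 +0.59221]
    [+0.34143 -0.49758 +0.79739]
t = (0.1936, -0.2473, 1.2066) m
M0: Pc = R·M0+t = (+0.13920, -0.12634, +1.10886); u = 808.7·(+0.13920)/1.10886 + 338.2 = 439.7200, v = 806.8·(-0.12634)/1.10886 + 247.2 = 155.2747
M1: Pc = R·M1+t = (+0.34794, -0.19259, +1.18841); u = 808.7·(+0.34794)/1.18841 + 338.2 = 574.9684, v = 806.8·(-0.19259)/1.18841 + 247.2 = 116.4533
M2: Pc = R·M2+t = (+0.24800, -0.36826, +1.30434); u = 808.7·(+0.24800)/1.30434 + 338.2 = 491.9613, v = 806.8·(-0.36826)/1.30434 + 247.2 = 19.4140
M3: Pc = R·M3+t = (+0.03926, -0.30201, +1.22479); u = 808.7·(+0.03926)/1.22479 + 338.2 = 364.1237, v = 806.8·(-0.30201)/1.22479 + 247.2 = 48.2578

c0=(439.72, 155.27) c1=(574.97, 116.45) c2=(491.96, 19.41) c3=(364.12, 48.26)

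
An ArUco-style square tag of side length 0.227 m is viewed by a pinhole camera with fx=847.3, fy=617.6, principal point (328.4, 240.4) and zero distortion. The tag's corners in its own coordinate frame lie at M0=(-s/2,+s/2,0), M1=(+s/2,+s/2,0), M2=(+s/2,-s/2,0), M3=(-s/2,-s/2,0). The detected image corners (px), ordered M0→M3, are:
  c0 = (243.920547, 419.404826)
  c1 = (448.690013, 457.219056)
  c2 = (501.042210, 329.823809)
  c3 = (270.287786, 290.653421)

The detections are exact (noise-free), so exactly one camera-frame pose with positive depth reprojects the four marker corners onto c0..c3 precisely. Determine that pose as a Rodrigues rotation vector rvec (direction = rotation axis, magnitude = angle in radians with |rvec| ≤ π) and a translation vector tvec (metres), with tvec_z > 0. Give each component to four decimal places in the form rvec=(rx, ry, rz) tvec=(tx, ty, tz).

Intrinsics K: fx=847.3, fy=617.6, cx=328.4, cy=240.4
Marker side s = 0.227 m; corners in marker frame (Z=0):
  M0 = (-0.1135, +0.1135, 0)
  M1 = (+0.1135, +0.1135, 0)
  M2 = (+0.1135, -0.1135, 0)
  M3 = (-0.1135, -0.1135, 0)
Detected image corners:
  c0 = (243.920547, 419.404826) px
  c1 = (448.690013, 457.219056) px
  c2 = (501.042210, 329.823809) px
  c3 = (270.287786, 290.653421) px
Planar DLT: solve 8×8 A·h = b for H (H[2,2]=1):
  H  [+917.36265 +12.69717 +363.54853]
  H  [+129.87222 +753.83708 +377.72652]
  H  [-0.10561 +0.50658 +1.00000]
B = K⁻¹H; ‖b₁‖=1.156233, ‖b₂‖=1.156233; λ = 2/(‖b₁‖+‖b₂‖) = 0.864878, sign → tz>0 ⇒ λ=+0.864878
r₁ = λ·B[:,0] = (+0.97179,+0.21742,-0.09134); r₂ = λ·B[:,1] = (-0.15685,+0.88512,+0.43813)
r₃ = r₁×r₂ = (+0.17610,-0.41145,+0.89426); SVD([r₁ r₂ r₃]) → R = UVᵀ:
  R  [+0.97179 -0.15685 +0.17610]
  R  [+0.21742 +0.88512 -0.41145]
  R  [-0.09134 +0.43813 +0.89426]
t = (+0.03588, +0.19231, +0.86488) m
tr R = 2.751172; θ = arccos((tr R − 1)/2) = 0.504148 rad = 28.886°
axis k = ((R−Rᵀ)₃₂, (R−Rᵀ)₁₃, (R−Rᵀ)₂₁) / (2 sinθ) = (+0.879371, +0.276818, +0.387400)
rvec = θ·k = (+0.443333, +0.139557, +0.195307)

rvec=(0.4433, 0.1396, 0.1953) tvec=(0.0359, 0.1923, 0.8649)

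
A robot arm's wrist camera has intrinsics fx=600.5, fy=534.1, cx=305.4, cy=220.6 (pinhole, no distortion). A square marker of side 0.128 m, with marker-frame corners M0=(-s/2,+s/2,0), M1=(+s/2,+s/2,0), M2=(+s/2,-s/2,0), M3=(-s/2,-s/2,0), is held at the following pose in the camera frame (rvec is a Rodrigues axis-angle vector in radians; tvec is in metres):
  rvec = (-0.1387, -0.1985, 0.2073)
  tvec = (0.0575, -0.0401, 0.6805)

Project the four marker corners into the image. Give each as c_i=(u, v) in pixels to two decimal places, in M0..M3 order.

c0=(290.77, 227.09) c1=(399.36, 248.67) c2=(417.49, 153.50) c3=(312.73, 129.31)

Intrinsics K: fx=600.5, fy=534.1, cx=305.4, cy=220.6
Marker side s = 0.128 m; corners in marker frame (Z=0):
  M0 = (-0.0640, +0.0640, 0)
  M1 = (+0.0640, +0.0640, 0)
  M2 = (+0.0640, -0.0640, 0)
  M3 = (-0.0640, -0.0640, 0)
rvec = (-0.1387, -0.1985, 0.2073), |rvec| = θ = 0.31877 rad = 18.264°
Rodrigues: sinθ=0.31340, 1−cosθ=0.05038; R = I + sinθ·[k]× + (1−cosθ)·[k]×²:
    [+0.95916 -0.19016 -0.20941]
    [+0.21746 +0.96916 +0.11596]
    [+0.18090 -0.15676 +0.97093]
t = (0.0575, -0.0401, 0.6805) m
M0: Pc = R·M0+t = (-0.01606, +0.00801, +0.65889); u = 600.5·(-0.01606)/0.65889 + 305.4 = 290.7666, v = 534.1·(+0.00801)/0.65889 + 220.6 = 227.0920
M1: Pc = R·M1+t = (+0.10672, +0.03584, +0.68204); u = 600.5·(+0.10672)/0.68204 + 305.4 = 399.3573, v = 534.1·(+0.03584)/0.68204 + 220.6 = 248.6684
M2: Pc = R·M2+t = (+0.13106, -0.08821, +0.70211); u = 600.5·(+0.13106)/0.70211 + 305.4 = 417.4896, v = 534.1·(-0.08821)/0.70211 + 220.6 = 153.4990
M3: Pc = R·M3+t = (+0.00828, -0.11604, +0.67896); u = 600.5·(+0.00828)/0.67896 + 305.4 = 312.7266, v = 534.1·(-0.11604)/0.67896 + 220.6 = 129.3146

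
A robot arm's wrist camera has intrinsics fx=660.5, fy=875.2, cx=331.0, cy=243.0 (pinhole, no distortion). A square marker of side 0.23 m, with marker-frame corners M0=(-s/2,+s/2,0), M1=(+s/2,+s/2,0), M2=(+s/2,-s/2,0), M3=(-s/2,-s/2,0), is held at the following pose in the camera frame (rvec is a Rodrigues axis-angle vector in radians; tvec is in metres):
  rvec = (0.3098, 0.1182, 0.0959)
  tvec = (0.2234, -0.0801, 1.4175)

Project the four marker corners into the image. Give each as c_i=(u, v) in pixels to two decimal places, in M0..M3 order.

c0=(376.54, 252.57) c1=(481.46, 268.38) c2=(497.68, 130.45) c3=(387.14, 116.13)

Intrinsics K: fx=660.5, fy=875.2, cx=331.0, cy=243.0
Marker side s = 0.23 m; corners in marker frame (Z=0):
  M0 = (-0.1150, +0.1150, 0)
  M1 = (+0.1150, +0.1150, 0)
  M2 = (+0.1150, -0.1150, 0)
  M3 = (-0.1150, -0.1150, 0)
rvec = (0.3098, 0.1182, 0.0959), |rvec| = θ = 0.34517 rad = 19.777°
Rodrigues: sinθ=0.33836, 1−cosθ=0.05898; R = I + sinθ·[k]× + (1−cosθ)·[k]×²:
    [+0.98853 -0.07588 +0.13057]
    [+0.11214 +0.94793 -0.29807]
    [-0.10116 +0.30930 +0.94557]
t = (0.2234, -0.0801, 1.4175) m
M0: Pc = R·M0+t = (+0.10099, +0.01602, +1.46470); u = 660.5·(+0.10099)/1.46470 + 331.0 = 376.5422, v = 875.2·(+0.01602)/1.46470 + 243.0 = 252.5705
M1: Pc = R·M1+t = (+0.32835, +0.04181, +1.44144); u = 660.5·(+0.32835)/1.44144 + 331.0 = 481.4600, v = 875.2·(+0.04181)/1.44144 + 243.0 = 268.3846
M2: Pc = R·M2+t = (+0.34581, -0.17622, +1.37030); u = 660.5·(+0.34581)/1.37030 + 331.0 = 497.6832, v = 875.2·(-0.17622)/1.37030 + 243.0 = 130.4515
M3: Pc = R·M3+t = (+0.11845, -0.20201, +1.39356); u = 660.5·(+0.11845)/1.39356 + 331.0 = 387.1388, v = 875.2·(-0.20201)/1.39356 + 243.0 = 116.1330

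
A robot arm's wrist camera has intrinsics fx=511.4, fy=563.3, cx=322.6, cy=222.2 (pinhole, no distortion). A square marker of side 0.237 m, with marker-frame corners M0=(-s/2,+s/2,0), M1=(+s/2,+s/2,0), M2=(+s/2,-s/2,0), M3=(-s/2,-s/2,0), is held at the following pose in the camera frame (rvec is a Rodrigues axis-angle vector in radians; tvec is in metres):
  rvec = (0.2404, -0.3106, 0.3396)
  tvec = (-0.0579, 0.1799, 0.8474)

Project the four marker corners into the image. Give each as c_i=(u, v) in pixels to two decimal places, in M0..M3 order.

c0=(194.90, 395.03) c1=(325.72, 422.18) c2=(376.39, 290.85) c3=(243.69, 248.92)

Intrinsics K: fx=511.4, fy=563.3, cx=322.6, cy=222.2
Marker side s = 0.237 m; corners in marker frame (Z=0):
  M0 = (-0.1185, +0.1185, 0)
  M1 = (+0.1185, +0.1185, 0)
  M2 = (+0.1185, -0.1185, 0)
  M3 = (-0.1185, -0.1185, 0)
rvec = (0.2404, -0.3106, 0.3396), |rvec| = θ = 0.51922 rad = 29.749°
Rodrigues: sinθ=0.49621, 1−cosθ=0.13180; R = I + sinθ·[k]× + (1−cosθ)·[k]×²:
    [+0.89646 -0.36105 -0.25692]
    [+0.28804 +0.91537 -0.28131]
    [+0.33674 +0.17818 +0.92459]
t = (-0.0579, 0.1799, 0.8474) m
M0: Pc = R·M0+t = (-0.20691, +0.25424, +0.82861); u = 511.4·(-0.20691)/0.82861 + 322.6 = 194.8969, v = 563.3·(+0.25424)/0.82861 + 222.2 = 395.0343
M1: Pc = R·M1+t = (+0.00555, +0.32250, +0.90842); u = 511.4·(+0.00555)/0.90842 + 322.6 = 325.7222, v = 563.3·(+0.32250)/0.90842 + 222.2 = 422.1812
M2: Pc = R·M2+t = (+0.09111, +0.10556, +0.86619); u = 511.4·(+0.09111)/0.86619 + 322.6 = 376.3941, v = 563.3·(+0.10556)/0.86619 + 222.2 = 290.8490
M3: Pc = R·M3+t = (-0.12135, +0.03730, +0.78638); u = 511.4·(-0.12135)/0.78638 + 322.6 = 243.6863, v = 563.3·(+0.03730)/0.78638 + 222.2 = 248.9158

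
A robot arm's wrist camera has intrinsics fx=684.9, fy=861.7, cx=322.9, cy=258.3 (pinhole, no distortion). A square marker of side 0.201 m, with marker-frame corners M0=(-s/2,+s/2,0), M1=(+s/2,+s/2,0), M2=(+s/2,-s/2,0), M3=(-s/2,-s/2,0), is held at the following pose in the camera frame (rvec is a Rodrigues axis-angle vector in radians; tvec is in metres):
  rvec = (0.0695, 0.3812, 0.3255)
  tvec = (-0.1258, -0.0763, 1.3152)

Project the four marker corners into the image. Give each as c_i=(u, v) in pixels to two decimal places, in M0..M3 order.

c0=(200.36, 249.52) c1=(287.03, 292.56) c2=(318.78, 163.95) c3=(228.76, 126.93)

Intrinsics K: fx=684.9, fy=861.7, cx=322.9, cy=258.3
Marker side s = 0.201 m; corners in marker frame (Z=0):
  M0 = (-0.1005, +0.1005, 0)
  M1 = (+0.1005, +0.1005, 0)
  M2 = (+0.1005, -0.1005, 0)
  M3 = (-0.1005, -0.1005, 0)
rvec = (0.0695, 0.3812, 0.3255), |rvec| = θ = 0.50606 rad = 28.995°
Rodrigues: sinθ=0.48473, 1−cosθ=0.12534; R = I + sinθ·[k]× + (1−cosθ)·[k]×²:
    [+0.87703 -0.29882 +0.37621]
    [+0.32475 +0.94578 -0.00584]
    [-0.35406 +0.12730 +0.92652]
t = (-0.1258, -0.0763, 1.3152) m
M0: Pc = R·M0+t = (-0.24397, -0.01389, +1.36358); u = 684.9·(-0.24397)/1.36358 + 322.9 = 200.3571, v = 861.7·(-0.01389)/1.36358 + 258.3 = 249.5247
M1: Pc = R·M1+t = (-0.06769, +0.05139, +1.29241); u = 684.9·(-0.06769)/1.29241 + 322.9 = 287.0284, v = 861.7·(+0.05139)/1.29241 + 258.3 = 292.5627
M2: Pc = R·M2+t = (-0.00763, -0.13871, +1.26682); u = 684.9·(-0.00763)/1.26682 + 322.9 = 318.7761, v = 861.7·(-0.13871)/1.26682 + 258.3 = 163.9462
M3: Pc = R·M3+t = (-0.18391, -0.20399, +1.33799); u = 684.9·(-0.18391)/1.33799 + 322.9 = 228.7588, v = 861.7·(-0.20399)/1.33799 + 258.3 = 126.9262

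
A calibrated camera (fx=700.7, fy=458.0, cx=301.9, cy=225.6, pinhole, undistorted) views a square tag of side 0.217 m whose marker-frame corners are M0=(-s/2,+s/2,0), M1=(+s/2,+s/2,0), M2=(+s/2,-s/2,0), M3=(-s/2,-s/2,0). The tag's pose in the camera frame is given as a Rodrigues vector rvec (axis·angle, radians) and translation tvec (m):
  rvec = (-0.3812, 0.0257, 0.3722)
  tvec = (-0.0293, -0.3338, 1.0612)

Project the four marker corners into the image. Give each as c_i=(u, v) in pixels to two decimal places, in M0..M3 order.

Intrinsics K: fx=700.7, fy=458.0, cx=301.9, cy=225.6
Marker side s = 0.217 m; corners in marker frame (Z=0):
  M0 = (-0.1085, +0.1085, 0)
  M1 = (+0.1085, +0.1085, 0)
  M2 = (+0.1085, -0.1085, 0)
  M3 = (-0.1085, -0.1085, 0)
rvec = (-0.3812, 0.0257, 0.3722), |rvec| = θ = 0.53339 rad = 30.561°
Rodrigues: sinθ=0.50846, 1−cosθ=0.13891; R = I + sinθ·[k]× + (1−cosθ)·[k]×²:
    [+0.93204 -0.35958 -0.04478]
    [+0.35002 +0.86141 +0.36805]
    [-0.09377 -0.35871 +0.92873]
t = (-0.0293, -0.3338, 1.0612) m
M0: Pc = R·M0+t = (-0.16944, -0.27831, +1.03245); u = 700.7·(-0.16944)/1.03245 + 301.9 = 186.9048, v = 458.0·(-0.27831)/1.03245 + 225.6 = 102.1391
M1: Pc = R·M1+t = (+0.03281, -0.20236, +1.01211); u = 700.7·(+0.03281)/1.01211 + 301.9 = 324.6159, v = 458.0·(-0.20236)/1.01211 + 225.6 = 134.0276
M2: Pc = R·M2+t = (+0.11084, -0.38929, +1.08995); u = 700.7·(+0.11084)/1.08995 + 301.9 = 373.1570, v = 458.0·(-0.38929)/1.08995 + 225.6 = 62.0202
M3: Pc = R·M3+t = (-0.09141, -0.46524, +1.11029); u = 700.7·(-0.09141)/1.11029 + 301.9 = 244.2109, v = 458.0·(-0.46524)/1.11029 + 225.6 = 33.6871

c0=(186.90, 102.14) c1=(324.62, 134.03) c2=(373.16, 62.02) c3=(244.21, 33.69)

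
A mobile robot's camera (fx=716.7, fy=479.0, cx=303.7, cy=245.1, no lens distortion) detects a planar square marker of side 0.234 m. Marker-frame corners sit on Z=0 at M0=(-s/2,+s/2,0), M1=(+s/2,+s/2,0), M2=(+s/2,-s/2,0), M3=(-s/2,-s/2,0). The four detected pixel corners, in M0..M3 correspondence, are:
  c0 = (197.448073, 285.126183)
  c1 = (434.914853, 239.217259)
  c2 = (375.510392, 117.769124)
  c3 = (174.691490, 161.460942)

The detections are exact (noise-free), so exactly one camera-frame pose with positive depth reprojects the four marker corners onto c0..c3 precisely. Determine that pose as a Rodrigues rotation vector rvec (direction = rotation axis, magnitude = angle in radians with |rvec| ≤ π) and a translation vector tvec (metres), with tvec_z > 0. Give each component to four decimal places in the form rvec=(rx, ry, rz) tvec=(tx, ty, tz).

Intrinsics K: fx=716.7, fy=479.0, cx=303.7, cy=245.1
Marker side s = 0.234 m; corners in marker frame (Z=0):
  M0 = (-0.1170, +0.1170, 0)
  M1 = (+0.1170, +0.1170, 0)
  M2 = (+0.1170, -0.1170, 0)
  M3 = (-0.1170, -0.1170, 0)
Detected image corners:
  c0 = (197.448073, 285.126183) px
  c1 = (434.914853, 239.217259) px
  c2 = (375.510392, 117.769124) px
  c3 = (174.691490, 161.460942) px
Planar DLT: solve 8×8 A·h = b for H (H[2,2]=1):
  H  [+879.36385 -27.76513 +291.79443]
  H  [-225.65826 +386.75216 +196.45201]
  H  [-0.17214 -0.68240 +1.00000]
B = K⁻¹H; ‖b₁‖=1.366050, ‖b₂‖=1.366050; λ = 2/(‖b₁‖+‖b₂‖) = 0.732037, sign → tz>0 ⇒ λ=+0.732037
r₁ = λ·B[:,0] = (+0.95158,-0.28038,-0.12601); r₂ = λ·B[:,1] = (+0.18332,+0.84667,-0.49954)
r₃ = r₁×r₂ = (+0.24676,+0.45225,+0.85707); SVD([r₁ r₂ r₃]) → R = UVᵀ:
  R  [+0.95158 +0.18332 +0.24676]
  R  [-0.28038 +0.84667 +0.45225]
  R  [-0.12601 -0.49954 +0.85707]
t = (-0.01216, -0.07435, +0.73204) m
tr R = 2.655325; θ = arccos((tr R − 1)/2) = 0.595866 rad = 34.141°
axis k = ((R−Rᵀ)₃₂, (R−Rᵀ)₁₃, (R−Rᵀ)₂₁) / (2 sinθ) = (-0.847963, +0.332103, -0.413119)
rvec = θ·k = (-0.505272, +0.197889, -0.246163)

rvec=(-0.5053, 0.1979, -0.2462) tvec=(-0.0122, -0.0743, 0.7320)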